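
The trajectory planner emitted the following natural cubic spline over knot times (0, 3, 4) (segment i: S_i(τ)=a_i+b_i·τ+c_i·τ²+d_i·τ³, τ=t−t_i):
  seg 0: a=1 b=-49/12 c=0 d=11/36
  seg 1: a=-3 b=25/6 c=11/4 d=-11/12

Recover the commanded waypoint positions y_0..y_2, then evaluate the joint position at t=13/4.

y_0=1 y_1=-3 y_2=3
S(13/4) = -461/256

y_0 = S_0(0) = a_0 = 1
y_1 = S_1(0) = a_1 = -3
y_2 = S_1(1) = 3
t_q=13/4 is in segment 1 (τ=1/4); S_1(τ)=-461/256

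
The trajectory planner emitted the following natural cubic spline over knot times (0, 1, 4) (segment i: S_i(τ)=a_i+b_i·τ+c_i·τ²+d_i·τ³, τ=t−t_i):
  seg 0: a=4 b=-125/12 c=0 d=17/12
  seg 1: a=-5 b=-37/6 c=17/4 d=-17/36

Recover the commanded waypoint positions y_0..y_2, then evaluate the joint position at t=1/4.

y_0=4 y_1=-5 y_2=2
S(1/4) = 363/256

y_0 = S_0(0) = a_0 = 4
y_1 = S_1(0) = a_1 = -5
y_2 = S_1(3) = 2
t_q=1/4 is in segment 0 (τ=1/4); S_0(τ)=363/256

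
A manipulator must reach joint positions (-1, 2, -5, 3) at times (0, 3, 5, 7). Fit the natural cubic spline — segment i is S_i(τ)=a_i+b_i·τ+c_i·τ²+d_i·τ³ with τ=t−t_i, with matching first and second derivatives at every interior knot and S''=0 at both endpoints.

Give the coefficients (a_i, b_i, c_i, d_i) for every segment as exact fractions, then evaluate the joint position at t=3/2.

Δ: Δ0=1, Δ1=-7/2, Δ2=4
row 1: diag=10, rhs=-27; c'=1/5, d'=-27/10
row 2: denom=8−2·1/5=38/5; d'=(45−2·-27/10)/(38/5)=126/19
back: M2=126/19
back: M1=-27/10−1/5·126/19=-153/38
M: M0=0, M1=-153/38, M2=126/19, M3=0
seg 0: a=-1, c=M0/2=0, d=(M1−M0)/(6·3)=-17/76, b=Δ0−h0·(2M0+M1)/6=229/76
seg 1: a=2, c=M1/2=-153/76, d=(M2−M1)/(6·2)=135/152, b=Δ1−h1·(2M1+M2)/6=-115/38
seg 2: a=-5, c=M2/2=63/19, d=(M3−M2)/(6·2)=-21/38, b=Δ2−h2·(2M2+M3)/6=-8/19
t_q=3/2 → seg 0, τ=3/2; S=-1+229/76·τ+0·τ²+-17/76·τ³=1681/608

  seg 0: a=-1 b=229/76 c=0 d=-17/76
  seg 1: a=2 b=-115/38 c=-153/76 d=135/152
  seg 2: a=-5 b=-8/19 c=63/19 d=-21/38
S(3/2) = 1681/608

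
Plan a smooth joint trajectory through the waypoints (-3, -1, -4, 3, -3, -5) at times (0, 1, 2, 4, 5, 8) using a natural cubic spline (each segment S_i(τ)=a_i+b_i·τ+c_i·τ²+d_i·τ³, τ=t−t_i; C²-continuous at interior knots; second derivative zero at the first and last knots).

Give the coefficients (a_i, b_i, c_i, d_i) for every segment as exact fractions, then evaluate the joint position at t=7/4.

  seg 0: a=-3 b=21745/5718 c=0 d=-10309/5718
  seg 1: a=-1 b=-4591/2859 c=-10309/1906 d=22955/5718
  seg 2: a=-4 b=-2171/5718 c=6323/953 d=-13423/5718
  seg 3: a=3 b=-11495/5718 c=-7100/953 d=19787/5718
  seg 4: a=-3 b=-18667/2859 c=5587/1906 d=-5587/17154
S(7/4) = -433425/121984

Δ: Δ0=2, Δ1=-3, Δ2=7/2, Δ3=-6, Δ4=-2/3
row 1: diag=4, rhs=-30; c'=1/4, d'=-15/2
row 2: denom=6−1·1/4=23/4; d'=(39−1·-15/2)/(23/4)=186/23
row 3: denom=6−2·8/23=122/23; d'=(-57−2·186/23)/(122/23)=-1683/122
row 4: denom=8−1·23/122=953/122; d'=(32−1·-1683/122)/(953/122)=5587/953
back: M4=5587/953
back: M3=-1683/122−23/122·5587/953=-14200/953
back: M2=186/23−8/23·-14200/953=12646/953
back: M1=-15/2−1/4·12646/953=-10309/953
M: M0=0, M1=-10309/953, M2=12646/953, M3=-14200/953, M4=5587/953, M5=0
seg 0: a=-3, c=M0/2=0, d=(M1−M0)/(6·1)=-10309/5718, b=Δ0−h0·(2M0+M1)/6=21745/5718
seg 1: a=-1, c=M1/2=-10309/1906, d=(M2−M1)/(6·1)=22955/5718, b=Δ1−h1·(2M1+M2)/6=-4591/2859
seg 2: a=-4, c=M2/2=6323/953, d=(M3−M2)/(6·2)=-13423/5718, b=Δ2−h2·(2M2+M3)/6=-2171/5718
seg 3: a=3, c=M3/2=-7100/953, d=(M4−M3)/(6·1)=19787/5718, b=Δ3−h3·(2M3+M4)/6=-11495/5718
seg 4: a=-3, c=M4/2=5587/1906, d=(M5−M4)/(6·3)=-5587/17154, b=Δ4−h4·(2M4+M5)/6=-18667/2859
t_q=7/4 → seg 1, τ=3/4; S=-1+-4591/2859·τ+-10309/1906·τ²+22955/5718·τ³=-433425/121984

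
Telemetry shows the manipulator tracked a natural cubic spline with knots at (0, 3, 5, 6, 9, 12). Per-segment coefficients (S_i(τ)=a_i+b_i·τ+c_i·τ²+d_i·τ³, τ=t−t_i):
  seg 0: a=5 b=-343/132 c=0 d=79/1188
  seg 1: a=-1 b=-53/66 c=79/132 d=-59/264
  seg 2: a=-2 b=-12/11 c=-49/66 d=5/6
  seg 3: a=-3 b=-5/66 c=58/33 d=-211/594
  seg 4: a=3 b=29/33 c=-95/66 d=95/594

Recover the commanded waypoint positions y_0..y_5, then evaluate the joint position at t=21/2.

y_0=5 y_1=-1 y_2=-2 y_3=-3 y_4=3 y_5=-3
S(21/2) = 285/176

y_0 = S_0(0) = a_0 = 5
y_1 = S_1(0) = a_1 = -1
y_2 = S_2(0) = a_2 = -2
y_3 = S_3(0) = a_3 = -3
y_4 = S_4(0) = a_4 = 3
y_5 = S_4(3) = -3
t_q=21/2 is in segment 4 (τ=3/2); S_4(τ)=285/176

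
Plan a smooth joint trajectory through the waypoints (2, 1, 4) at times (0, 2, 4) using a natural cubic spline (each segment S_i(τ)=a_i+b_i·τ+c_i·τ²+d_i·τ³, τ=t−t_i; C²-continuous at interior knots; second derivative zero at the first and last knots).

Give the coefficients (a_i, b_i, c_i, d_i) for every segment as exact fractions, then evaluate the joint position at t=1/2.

Δ: Δ0=-1/2, Δ1=3/2
row 1: diag=8, rhs=12; c'=1/4, d'=3/2
back: M1=3/2
M: M0=0, M1=3/2, M2=0
seg 0: a=2, c=M0/2=0, d=(M1−M0)/(6·2)=1/8, b=Δ0−h0·(2M0+M1)/6=-1
seg 1: a=1, c=M1/2=3/4, d=(M2−M1)/(6·2)=-1/8, b=Δ1−h1·(2M1+M2)/6=1/2
t_q=1/2 → seg 0, τ=1/2; S=2+-1·τ+0·τ²+1/8·τ³=97/64

  seg 0: a=2 b=-1 c=0 d=1/8
  seg 1: a=1 b=1/2 c=3/4 d=-1/8
S(1/2) = 97/64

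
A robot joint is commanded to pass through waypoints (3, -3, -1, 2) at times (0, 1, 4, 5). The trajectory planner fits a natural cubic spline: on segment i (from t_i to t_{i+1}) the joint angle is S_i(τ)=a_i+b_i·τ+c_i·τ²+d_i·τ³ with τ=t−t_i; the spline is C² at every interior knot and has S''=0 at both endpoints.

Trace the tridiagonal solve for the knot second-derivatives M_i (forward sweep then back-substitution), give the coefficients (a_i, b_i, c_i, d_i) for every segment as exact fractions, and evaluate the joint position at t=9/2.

Δ: Δ0=-6, Δ1=2/3, Δ2=3
row 1: diag=8, rhs=40; c'=3/8, d'=5
row 2: denom=8−3·3/8=55/8; d'=(14−3·5)/(55/8)=-8/55
back: M2=-8/55
back: M1=5−3/8·-8/55=278/55
M: M0=0, M1=278/55, M2=-8/55, M3=0
seg 0: a=3, c=M0/2=0, d=(M1−M0)/(6·1)=139/165, b=Δ0−h0·(2M0+M1)/6=-1129/165
seg 1: a=-3, c=M1/2=139/55, d=(M2−M1)/(6·3)=-13/45, b=Δ1−h1·(2M1+M2)/6=-712/165
seg 2: a=-1, c=M2/2=-4/55, d=(M3−M2)/(6·1)=4/165, b=Δ2−h2·(2M2+M3)/6=503/165
t_q=9/2 → seg 2, τ=1/2; S=-1+503/165·τ+-4/55·τ²+4/165·τ³=28/55

  seg 0: a=3 b=-1129/165 c=0 d=139/165
  seg 1: a=-3 b=-712/165 c=139/55 d=-13/45
  seg 2: a=-1 b=503/165 c=-4/55 d=4/165
S(9/2) = 28/55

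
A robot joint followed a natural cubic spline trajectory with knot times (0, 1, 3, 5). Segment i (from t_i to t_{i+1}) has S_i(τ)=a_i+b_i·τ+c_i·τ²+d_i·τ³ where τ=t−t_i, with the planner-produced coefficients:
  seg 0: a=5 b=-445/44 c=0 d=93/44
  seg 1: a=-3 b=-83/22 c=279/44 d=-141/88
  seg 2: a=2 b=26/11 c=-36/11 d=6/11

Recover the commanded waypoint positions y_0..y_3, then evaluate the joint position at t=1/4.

y_0 = S_0(0) = a_0 = 5
y_1 = S_1(0) = a_1 = -3
y_2 = S_2(0) = a_2 = 2
y_3 = S_2(2) = -2
t_q=1/4 is in segment 0 (τ=1/4); S_0(τ)=7053/2816

y_0=5 y_1=-3 y_2=2 y_3=-2
S(1/4) = 7053/2816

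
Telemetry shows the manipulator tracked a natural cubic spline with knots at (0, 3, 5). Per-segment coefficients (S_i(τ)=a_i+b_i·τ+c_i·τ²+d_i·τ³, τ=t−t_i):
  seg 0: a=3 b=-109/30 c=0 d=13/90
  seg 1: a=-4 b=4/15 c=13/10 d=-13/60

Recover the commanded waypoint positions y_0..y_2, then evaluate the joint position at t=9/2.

y_0=3 y_1=-4 y_2=0
S(9/2) = -45/32

y_0 = S_0(0) = a_0 = 3
y_1 = S_1(0) = a_1 = -4
y_2 = S_1(2) = 0
t_q=9/2 is in segment 1 (τ=3/2); S_1(τ)=-45/32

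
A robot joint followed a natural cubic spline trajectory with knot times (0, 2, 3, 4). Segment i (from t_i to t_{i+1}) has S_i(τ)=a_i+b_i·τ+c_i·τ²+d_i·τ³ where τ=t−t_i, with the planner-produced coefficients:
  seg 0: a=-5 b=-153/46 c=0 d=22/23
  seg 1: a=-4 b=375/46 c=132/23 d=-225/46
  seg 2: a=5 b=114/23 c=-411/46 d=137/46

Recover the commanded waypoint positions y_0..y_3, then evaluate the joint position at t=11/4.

y_0 = S_0(0) = a_0 = -5
y_1 = S_1(0) = a_1 = -4
y_2 = S_2(0) = a_2 = 5
y_3 = S_2(1) = 4
t_q=11/4 is in segment 1 (τ=3/4); S_1(τ)=9653/2944

y_0=-5 y_1=-4 y_2=5 y_3=4
S(11/4) = 9653/2944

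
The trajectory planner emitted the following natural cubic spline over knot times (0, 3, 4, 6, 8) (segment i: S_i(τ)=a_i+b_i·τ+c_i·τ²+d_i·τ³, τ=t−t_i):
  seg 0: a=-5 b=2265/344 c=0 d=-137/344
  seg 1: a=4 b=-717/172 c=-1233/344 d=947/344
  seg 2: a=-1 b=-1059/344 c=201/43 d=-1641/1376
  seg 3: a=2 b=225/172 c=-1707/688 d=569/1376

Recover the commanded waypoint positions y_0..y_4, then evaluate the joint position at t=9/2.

y_0 = S_0(0) = a_0 = -5
y_1 = S_1(0) = a_1 = 4
y_2 = S_2(0) = a_2 = -1
y_3 = S_3(0) = a_3 = 2
y_4 = S_3(2) = -2
t_q=9/2 is in segment 2 (τ=1/2); S_2(τ)=-16729/11008

y_0=-5 y_1=4 y_2=-1 y_3=2 y_4=-2
S(9/2) = -16729/11008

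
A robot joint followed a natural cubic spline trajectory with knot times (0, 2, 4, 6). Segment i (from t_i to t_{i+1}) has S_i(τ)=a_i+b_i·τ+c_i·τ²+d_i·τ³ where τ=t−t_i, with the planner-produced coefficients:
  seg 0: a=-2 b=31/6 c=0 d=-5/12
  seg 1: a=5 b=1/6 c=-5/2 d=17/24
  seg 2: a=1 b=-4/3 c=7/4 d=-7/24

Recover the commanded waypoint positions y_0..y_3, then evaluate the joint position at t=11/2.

y_0=-2 y_1=5 y_2=1 y_3=3
S(11/2) = 125/64

y_0 = S_0(0) = a_0 = -2
y_1 = S_1(0) = a_1 = 5
y_2 = S_2(0) = a_2 = 1
y_3 = S_2(2) = 3
t_q=11/2 is in segment 2 (τ=3/2); S_2(τ)=125/64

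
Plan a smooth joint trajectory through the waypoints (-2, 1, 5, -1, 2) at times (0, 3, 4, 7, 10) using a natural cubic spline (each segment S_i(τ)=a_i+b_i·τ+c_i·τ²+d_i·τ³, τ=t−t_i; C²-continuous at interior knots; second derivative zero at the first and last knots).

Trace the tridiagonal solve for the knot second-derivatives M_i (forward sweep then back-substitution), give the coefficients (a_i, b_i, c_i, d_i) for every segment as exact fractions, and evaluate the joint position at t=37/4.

Δ: Δ0=1, Δ1=4, Δ2=-2, Δ3=1
row 1: diag=8, rhs=18; c'=1/8, d'=9/4
row 2: denom=8−1·1/8=63/8; d'=(-36−1·9/4)/(63/8)=-34/7
row 3: denom=12−3·8/21=76/7; d'=(18−3·-34/7)/(76/7)=3
back: M3=3
back: M2=-34/7−8/21·3=-6
back: M1=9/4−1/8·-6=3
M: M0=0, M1=3, M2=-6, M3=3, M4=0
seg 0: a=-2, c=M0/2=0, d=(M1−M0)/(6·3)=1/6, b=Δ0−h0·(2M0+M1)/6=-1/2
seg 1: a=1, c=M1/2=3/2, d=(M2−M1)/(6·1)=-3/2, b=Δ1−h1·(2M1+M2)/6=4
seg 2: a=5, c=M2/2=-3, d=(M3−M2)/(6·3)=1/2, b=Δ2−h2·(2M2+M3)/6=5/2
seg 3: a=-1, c=M3/2=3/2, d=(M4−M3)/(6·3)=-1/6, b=Δ3−h3·(2M3+M4)/6=-2
t_q=37/4 → seg 3, τ=9/4; S=-1+-2·τ+3/2·τ²+-1/6·τ³=25/128

  seg 0: a=-2 b=-1/2 c=0 d=1/6
  seg 1: a=1 b=4 c=3/2 d=-3/2
  seg 2: a=5 b=5/2 c=-3 d=1/2
  seg 3: a=-1 b=-2 c=3/2 d=-1/6
S(37/4) = 25/128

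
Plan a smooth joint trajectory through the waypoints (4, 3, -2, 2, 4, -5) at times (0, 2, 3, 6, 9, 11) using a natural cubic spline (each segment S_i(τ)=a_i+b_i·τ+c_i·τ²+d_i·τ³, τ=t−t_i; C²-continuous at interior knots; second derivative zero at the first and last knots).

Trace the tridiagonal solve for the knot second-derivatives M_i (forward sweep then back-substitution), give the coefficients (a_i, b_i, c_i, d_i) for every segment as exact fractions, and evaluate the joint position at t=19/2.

Δ: Δ0=-1/2, Δ1=-5, Δ2=4/3, Δ3=2/3, Δ4=-9/2
row 1: diag=6, rhs=-27; c'=1/6, d'=-9/2
row 2: denom=8−1·1/6=47/6; d'=(38−1·-9/2)/(47/6)=255/47
row 3: denom=12−3·18/47=510/47; d'=(-4−3·255/47)/(510/47)=-953/510
row 4: denom=10−3·47/170=1559/170; d'=(-31−3·-953/510)/(1559/170)=-4317/1559
back: M4=-4317/1559
back: M3=-953/510−47/170·-4317/1559=-5159/4677
back: M2=255/47−18/47·-5159/4677=9117/1559
back: M1=-9/2−1/6·9117/1559=-8535/1559
M: M0=0, M1=-8535/1559, M2=9117/1559, M3=-5159/4677, M4=-4317/1559, M5=0
seg 0: a=4, c=M0/2=0, d=(M1−M0)/(6·2)=-2845/6236, b=Δ0−h0·(2M0+M1)/6=4131/3118
seg 1: a=3, c=M1/2=-8535/3118, d=(M2−M1)/(6·1)=2942/1559, b=Δ1−h1·(2M1+M2)/6=-12939/3118
seg 2: a=-2, c=M2/2=9117/3118, d=(M3−M2)/(6·3)=-16255/42093, b=Δ2−h2·(2M2+M3)/6=-12357/3118
seg 3: a=2, c=M3/2=-5159/9354, d=(M4−M3)/(6·3)=-3896/42093, b=Δ3−h3·(2M3+M4)/6=9835/3118
seg 4: a=4, c=M4/2=-4317/3118, d=(M5−M4)/(6·2)=1439/6236, b=Δ4−h4·(2M4+M5)/6=-8275/3118
t_q=19/2 → seg 4, τ=1/2; S=4+-8275/3118·τ+-4317/3118·τ²+1439/6236·τ³=117523/49888

  seg 0: a=4 b=4131/3118 c=0 d=-2845/6236
  seg 1: a=3 b=-12939/3118 c=-8535/3118 d=2942/1559
  seg 2: a=-2 b=-12357/3118 c=9117/3118 d=-16255/42093
  seg 3: a=2 b=9835/3118 c=-5159/9354 d=-3896/42093
  seg 4: a=4 b=-8275/3118 c=-4317/3118 d=1439/6236
S(19/2) = 117523/49888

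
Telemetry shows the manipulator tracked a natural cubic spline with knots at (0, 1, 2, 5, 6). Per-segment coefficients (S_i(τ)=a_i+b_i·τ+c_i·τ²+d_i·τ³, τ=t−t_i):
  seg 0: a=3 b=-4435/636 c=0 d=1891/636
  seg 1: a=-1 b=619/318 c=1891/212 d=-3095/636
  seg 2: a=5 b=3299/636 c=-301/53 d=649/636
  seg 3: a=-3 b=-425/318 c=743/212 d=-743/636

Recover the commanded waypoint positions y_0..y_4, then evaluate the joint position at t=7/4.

y_0 = S_0(0) = a_0 = 3
y_1 = S_1(0) = a_1 = -1
y_2 = S_2(0) = a_2 = 5
y_3 = S_3(0) = a_3 = -3
y_4 = S_3(1) = -2
t_q=7/4 is in segment 1 (τ=3/4); S_1(τ)=46461/13568

y_0=3 y_1=-1 y_2=5 y_3=-3 y_4=-2
S(7/4) = 46461/13568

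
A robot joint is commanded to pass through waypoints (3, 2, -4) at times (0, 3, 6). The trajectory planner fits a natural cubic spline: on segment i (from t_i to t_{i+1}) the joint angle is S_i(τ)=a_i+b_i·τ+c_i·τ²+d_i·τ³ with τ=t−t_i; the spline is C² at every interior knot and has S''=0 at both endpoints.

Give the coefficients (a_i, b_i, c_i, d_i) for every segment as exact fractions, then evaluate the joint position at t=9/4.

  seg 0: a=3 b=1/12 c=0 d=-5/108
  seg 1: a=2 b=-7/6 c=-5/12 d=5/108
S(9/4) = 681/256

Δ: Δ0=-1/3, Δ1=-2
row 1: diag=12, rhs=-10; c'=1/4, d'=-5/6
back: M1=-5/6
M: M0=0, M1=-5/6, M2=0
seg 0: a=3, c=M0/2=0, d=(M1−M0)/(6·3)=-5/108, b=Δ0−h0·(2M0+M1)/6=1/12
seg 1: a=2, c=M1/2=-5/12, d=(M2−M1)/(6·3)=5/108, b=Δ1−h1·(2M1+M2)/6=-7/6
t_q=9/4 → seg 0, τ=9/4; S=3+1/12·τ+0·τ²+-5/108·τ³=681/256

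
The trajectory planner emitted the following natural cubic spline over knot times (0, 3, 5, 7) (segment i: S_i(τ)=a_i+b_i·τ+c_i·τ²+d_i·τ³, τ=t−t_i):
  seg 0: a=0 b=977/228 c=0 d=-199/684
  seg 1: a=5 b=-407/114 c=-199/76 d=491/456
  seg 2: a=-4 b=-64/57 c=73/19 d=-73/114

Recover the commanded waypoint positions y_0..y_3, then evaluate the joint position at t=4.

y_0 = S_0(0) = a_0 = 0
y_1 = S_1(0) = a_1 = 5
y_2 = S_2(0) = a_2 = -4
y_3 = S_2(2) = 4
t_q=4 is in segment 1 (τ=1); S_1(τ)=-17/152

y_0=0 y_1=5 y_2=-4 y_3=4
S(4) = -17/152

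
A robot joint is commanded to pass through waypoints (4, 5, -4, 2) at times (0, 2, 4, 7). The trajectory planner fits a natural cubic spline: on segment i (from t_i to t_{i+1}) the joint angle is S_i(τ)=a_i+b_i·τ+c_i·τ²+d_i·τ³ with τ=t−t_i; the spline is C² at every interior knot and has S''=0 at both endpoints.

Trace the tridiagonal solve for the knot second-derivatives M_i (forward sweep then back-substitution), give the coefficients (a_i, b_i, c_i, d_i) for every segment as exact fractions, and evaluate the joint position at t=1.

  seg 0: a=4 b=41/19 c=0 d=-63/152
  seg 1: a=5 b=-107/38 c=-189/76 d=125/152
  seg 2: a=-4 b=-55/19 c=93/38 d=-31/114
S(1) = 873/152

Δ: Δ0=1/2, Δ1=-9/2, Δ2=2
row 1: diag=8, rhs=-30; c'=1/4, d'=-15/4
row 2: denom=10−2·1/4=19/2; d'=(39−2·-15/4)/(19/2)=93/19
back: M2=93/19
back: M1=-15/4−1/4·93/19=-189/38
M: M0=0, M1=-189/38, M2=93/19, M3=0
seg 0: a=4, c=M0/2=0, d=(M1−M0)/(6·2)=-63/152, b=Δ0−h0·(2M0+M1)/6=41/19
seg 1: a=5, c=M1/2=-189/76, d=(M2−M1)/(6·2)=125/152, b=Δ1−h1·(2M1+M2)/6=-107/38
seg 2: a=-4, c=M2/2=93/38, d=(M3−M2)/(6·3)=-31/114, b=Δ2−h2·(2M2+M3)/6=-55/19
t_q=1 → seg 0, τ=1; S=4+41/19·τ+0·τ²+-63/152·τ³=873/152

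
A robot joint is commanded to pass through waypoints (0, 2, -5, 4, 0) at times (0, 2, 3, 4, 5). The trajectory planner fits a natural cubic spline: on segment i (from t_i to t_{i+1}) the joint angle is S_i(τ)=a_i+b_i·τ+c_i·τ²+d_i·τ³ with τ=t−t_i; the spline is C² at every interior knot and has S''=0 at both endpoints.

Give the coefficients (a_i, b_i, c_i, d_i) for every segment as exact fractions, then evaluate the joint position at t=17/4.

  seg 0: a=0 b=240/43 c=0 d=-197/172
  seg 1: a=2 b=-351/43 c=-591/86 d=691/86
  seg 2: a=-5 b=189/86 c=741/43 d=-897/86
  seg 3: a=4 b=231/43 c=-1209/86 d=403/86
S(17/4) = 24975/5504

Δ: Δ0=1, Δ1=-7, Δ2=9, Δ3=-4
row 1: diag=6, rhs=-48; c'=1/6, d'=-8
row 2: denom=4−1·1/6=23/6; d'=(96−1·-8)/(23/6)=624/23
row 3: denom=4−1·6/23=86/23; d'=(-78−1·624/23)/(86/23)=-1209/43
back: M3=-1209/43
back: M2=624/23−6/23·-1209/43=1482/43
back: M1=-8−1/6·1482/43=-591/43
M: M0=0, M1=-591/43, M2=1482/43, M3=-1209/43, M4=0
seg 0: a=0, c=M0/2=0, d=(M1−M0)/(6·2)=-197/172, b=Δ0−h0·(2M0+M1)/6=240/43
seg 1: a=2, c=M1/2=-591/86, d=(M2−M1)/(6·1)=691/86, b=Δ1−h1·(2M1+M2)/6=-351/43
seg 2: a=-5, c=M2/2=741/43, d=(M3−M2)/(6·1)=-897/86, b=Δ2−h2·(2M2+M3)/6=189/86
seg 3: a=4, c=M3/2=-1209/86, d=(M4−M3)/(6·1)=403/86, b=Δ3−h3·(2M3+M4)/6=231/43
t_q=17/4 → seg 3, τ=1/4; S=4+231/43·τ+-1209/86·τ²+403/86·τ³=24975/5504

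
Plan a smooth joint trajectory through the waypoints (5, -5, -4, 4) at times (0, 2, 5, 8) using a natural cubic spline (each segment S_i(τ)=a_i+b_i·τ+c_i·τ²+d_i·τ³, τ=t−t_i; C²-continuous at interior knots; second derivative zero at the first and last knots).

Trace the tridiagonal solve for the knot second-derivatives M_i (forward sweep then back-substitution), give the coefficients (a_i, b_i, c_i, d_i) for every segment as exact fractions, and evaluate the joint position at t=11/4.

  seg 0: a=5 b=-223/37 c=0 d=19/74
  seg 1: a=-5 b=-109/37 c=57/37 d=-149/999
  seg 2: a=-4 b=84/37 c=22/111 d=-22/999
S(11/4) = -15169/2368

Δ: Δ0=-5, Δ1=1/3, Δ2=8/3
row 1: diag=10, rhs=32; c'=3/10, d'=16/5
row 2: denom=12−3·3/10=111/10; d'=(14−3·16/5)/(111/10)=44/111
back: M2=44/111
back: M1=16/5−3/10·44/111=114/37
M: M0=0, M1=114/37, M2=44/111, M3=0
seg 0: a=5, c=M0/2=0, d=(M1−M0)/(6·2)=19/74, b=Δ0−h0·(2M0+M1)/6=-223/37
seg 1: a=-5, c=M1/2=57/37, d=(M2−M1)/(6·3)=-149/999, b=Δ1−h1·(2M1+M2)/6=-109/37
seg 2: a=-4, c=M2/2=22/111, d=(M3−M2)/(6·3)=-22/999, b=Δ2−h2·(2M2+M3)/6=84/37
t_q=11/4 → seg 1, τ=3/4; S=-5+-109/37·τ+57/37·τ²+-149/999·τ³=-15169/2368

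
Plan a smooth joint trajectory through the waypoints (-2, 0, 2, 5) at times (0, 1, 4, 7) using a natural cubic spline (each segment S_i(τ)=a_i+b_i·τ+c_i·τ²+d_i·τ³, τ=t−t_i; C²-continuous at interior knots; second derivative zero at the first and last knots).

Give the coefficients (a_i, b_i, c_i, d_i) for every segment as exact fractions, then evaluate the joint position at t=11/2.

Δ: Δ0=2, Δ1=2/3, Δ2=1
row 1: diag=8, rhs=-8; c'=3/8, d'=-1
row 2: denom=12−3·3/8=87/8; d'=(2−3·-1)/(87/8)=40/87
back: M2=40/87
back: M1=-1−3/8·40/87=-34/29
M: M0=0, M1=-34/29, M2=40/87, M3=0
seg 0: a=-2, c=M0/2=0, d=(M1−M0)/(6·1)=-17/87, b=Δ0−h0·(2M0+M1)/6=191/87
seg 1: a=0, c=M1/2=-17/29, d=(M2−M1)/(6·3)=71/783, b=Δ1−h1·(2M1+M2)/6=140/87
seg 2: a=2, c=M2/2=20/87, d=(M3−M2)/(6·3)=-20/783, b=Δ2−h2·(2M2+M3)/6=47/87
t_q=11/2 → seg 2, τ=3/2; S=2+47/87·τ+20/87·τ²+-20/783·τ³=94/29

  seg 0: a=-2 b=191/87 c=0 d=-17/87
  seg 1: a=0 b=140/87 c=-17/29 d=71/783
  seg 2: a=2 b=47/87 c=20/87 d=-20/783
S(11/2) = 94/29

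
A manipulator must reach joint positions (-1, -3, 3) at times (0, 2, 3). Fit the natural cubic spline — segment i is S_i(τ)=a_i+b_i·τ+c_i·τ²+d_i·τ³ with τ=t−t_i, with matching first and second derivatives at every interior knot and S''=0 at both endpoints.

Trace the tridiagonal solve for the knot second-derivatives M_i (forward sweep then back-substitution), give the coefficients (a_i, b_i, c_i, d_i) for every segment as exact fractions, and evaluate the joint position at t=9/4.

  seg 0: a=-1 b=-10/3 c=0 d=7/12
  seg 1: a=-3 b=11/3 c=7/2 d=-7/6
S(9/4) = -241/128

Δ: Δ0=-1, Δ1=6
row 1: diag=6, rhs=42; c'=1/6, d'=7
back: M1=7
M: M0=0, M1=7, M2=0
seg 0: a=-1, c=M0/2=0, d=(M1−M0)/(6·2)=7/12, b=Δ0−h0·(2M0+M1)/6=-10/3
seg 1: a=-3, c=M1/2=7/2, d=(M2−M1)/(6·1)=-7/6, b=Δ1−h1·(2M1+M2)/6=11/3
t_q=9/4 → seg 1, τ=1/4; S=-3+11/3·τ+7/2·τ²+-7/6·τ³=-241/128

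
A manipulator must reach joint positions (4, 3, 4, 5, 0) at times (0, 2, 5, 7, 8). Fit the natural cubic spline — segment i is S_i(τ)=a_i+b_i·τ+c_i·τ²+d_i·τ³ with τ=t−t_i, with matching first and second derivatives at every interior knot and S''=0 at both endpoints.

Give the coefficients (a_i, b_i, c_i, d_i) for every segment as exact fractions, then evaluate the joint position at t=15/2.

Δ: Δ0=-1/2, Δ1=1/3, Δ2=1/2, Δ3=-5
row 1: diag=10, rhs=5; c'=3/10, d'=1/2
row 2: denom=10−3·3/10=91/10; d'=(1−3·1/2)/(91/10)=-5/91
row 3: denom=6−2·20/91=506/91; d'=(-33−2·-5/91)/(506/91)=-2993/506
back: M3=-2993/506
back: M2=-5/91−20/91·-2993/506=315/253
back: M1=1/2−3/10·315/253=32/253
M: M0=0, M1=32/253, M2=315/253, M3=-2993/506, M4=0
seg 0: a=4, c=M0/2=0, d=(M1−M0)/(6·2)=8/759, b=Δ0−h0·(2M0+M1)/6=-823/1518
seg 1: a=3, c=M1/2=16/253, d=(M2−M1)/(6·3)=283/4554, b=Δ1−h1·(2M1+M2)/6=-631/1518
seg 2: a=4, c=M2/2=315/506, d=(M3−M2)/(6·2)=-3623/6072, b=Δ2−h2·(2M2+M3)/6=1246/759
seg 3: a=5, c=M3/2=-2993/1012, d=(M4−M3)/(6·1)=2993/3036, b=Δ3−h3·(2M3+M4)/6=-4597/1518
t_q=15/2 → seg 3, τ=1/2; S=5+-4597/1518·τ+-2993/1012·τ²+2993/3036·τ³=23233/8096

  seg 0: a=4 b=-823/1518 c=0 d=8/759
  seg 1: a=3 b=-631/1518 c=16/253 d=283/4554
  seg 2: a=4 b=1246/759 c=315/506 d=-3623/6072
  seg 3: a=5 b=-4597/1518 c=-2993/1012 d=2993/3036
S(15/2) = 23233/8096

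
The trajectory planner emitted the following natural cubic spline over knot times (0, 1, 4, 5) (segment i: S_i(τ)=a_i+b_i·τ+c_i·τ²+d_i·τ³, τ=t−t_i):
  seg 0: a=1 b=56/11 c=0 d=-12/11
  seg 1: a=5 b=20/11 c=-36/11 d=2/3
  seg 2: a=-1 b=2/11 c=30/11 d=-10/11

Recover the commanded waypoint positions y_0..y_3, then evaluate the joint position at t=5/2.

y_0 = S_0(0) = a_0 = 1
y_1 = S_1(0) = a_1 = 5
y_2 = S_2(0) = a_2 = -1
y_3 = S_2(1) = 1
t_q=5/2 is in segment 1 (τ=3/2); S_1(τ)=115/44

y_0=1 y_1=5 y_2=-1 y_3=1
S(5/2) = 115/44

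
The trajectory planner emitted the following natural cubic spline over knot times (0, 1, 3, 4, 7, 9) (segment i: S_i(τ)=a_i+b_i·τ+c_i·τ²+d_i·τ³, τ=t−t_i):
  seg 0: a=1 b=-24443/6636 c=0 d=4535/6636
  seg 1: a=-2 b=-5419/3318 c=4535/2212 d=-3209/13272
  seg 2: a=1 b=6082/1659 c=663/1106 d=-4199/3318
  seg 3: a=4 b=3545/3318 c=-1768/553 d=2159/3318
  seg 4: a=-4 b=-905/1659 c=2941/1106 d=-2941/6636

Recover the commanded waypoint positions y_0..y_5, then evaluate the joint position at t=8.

y_0=1 y_1=-2 y_2=1 y_3=4 y_4=-4 y_5=2
S(8) = -5153/2212

y_0 = S_0(0) = a_0 = 1
y_1 = S_1(0) = a_1 = -2
y_2 = S_2(0) = a_2 = 1
y_3 = S_3(0) = a_3 = 4
y_4 = S_4(0) = a_4 = -4
y_5 = S_4(2) = 2
t_q=8 is in segment 4 (τ=1); S_4(τ)=-5153/2212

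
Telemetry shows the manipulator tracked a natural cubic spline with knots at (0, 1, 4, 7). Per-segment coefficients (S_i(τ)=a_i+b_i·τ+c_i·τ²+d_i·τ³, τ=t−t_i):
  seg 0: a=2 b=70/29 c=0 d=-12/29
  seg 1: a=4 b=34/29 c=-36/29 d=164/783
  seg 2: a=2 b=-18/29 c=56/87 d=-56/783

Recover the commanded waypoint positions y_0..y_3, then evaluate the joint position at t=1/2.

y_0=2 y_1=4 y_2=2 y_3=4
S(1/2) = 183/58

y_0 = S_0(0) = a_0 = 2
y_1 = S_1(0) = a_1 = 4
y_2 = S_2(0) = a_2 = 2
y_3 = S_2(3) = 4
t_q=1/2 is in segment 0 (τ=1/2); S_0(τ)=183/58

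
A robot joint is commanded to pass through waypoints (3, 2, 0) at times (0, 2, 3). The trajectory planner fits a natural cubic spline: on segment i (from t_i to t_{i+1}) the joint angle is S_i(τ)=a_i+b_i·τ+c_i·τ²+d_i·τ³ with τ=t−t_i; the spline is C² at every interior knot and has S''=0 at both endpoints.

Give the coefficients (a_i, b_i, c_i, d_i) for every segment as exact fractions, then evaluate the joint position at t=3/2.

Δ: Δ0=-1/2, Δ1=-2
row 1: diag=6, rhs=-9; c'=1/6, d'=-3/2
back: M1=-3/2
M: M0=0, M1=-3/2, M2=0
seg 0: a=3, c=M0/2=0, d=(M1−M0)/(6·2)=-1/8, b=Δ0−h0·(2M0+M1)/6=0
seg 1: a=2, c=M1/2=-3/4, d=(M2−M1)/(6·1)=1/4, b=Δ1−h1·(2M1+M2)/6=-3/2
t_q=3/2 → seg 0, τ=3/2; S=3+0·τ+0·τ²+-1/8·τ³=165/64

  seg 0: a=3 b=0 c=0 d=-1/8
  seg 1: a=2 b=-3/2 c=-3/4 d=1/4
S(3/2) = 165/64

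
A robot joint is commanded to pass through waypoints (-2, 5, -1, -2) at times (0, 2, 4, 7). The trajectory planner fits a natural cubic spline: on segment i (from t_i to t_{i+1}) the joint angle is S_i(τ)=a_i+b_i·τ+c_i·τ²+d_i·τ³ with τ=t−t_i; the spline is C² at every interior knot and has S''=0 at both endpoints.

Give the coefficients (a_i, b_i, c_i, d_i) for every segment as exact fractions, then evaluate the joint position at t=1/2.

  seg 0: a=-2 b=305/57 c=0 d=-211/456
  seg 1: a=5 b=-23/114 c=-211/76 d=157/228
  seg 2: a=-1 b=-347/114 c=103/76 d=-103/684
S(1/2) = 751/1216

Δ: Δ0=7/2, Δ1=-3, Δ2=-1/3
row 1: diag=8, rhs=-39; c'=1/4, d'=-39/8
row 2: denom=10−2·1/4=19/2; d'=(16−2·-39/8)/(19/2)=103/38
back: M2=103/38
back: M1=-39/8−1/4·103/38=-211/38
M: M0=0, M1=-211/38, M2=103/38, M3=0
seg 0: a=-2, c=M0/2=0, d=(M1−M0)/(6·2)=-211/456, b=Δ0−h0·(2M0+M1)/6=305/57
seg 1: a=5, c=M1/2=-211/76, d=(M2−M1)/(6·2)=157/228, b=Δ1−h1·(2M1+M2)/6=-23/114
seg 2: a=-1, c=M2/2=103/76, d=(M3−M2)/(6·3)=-103/684, b=Δ2−h2·(2M2+M3)/6=-347/114
t_q=1/2 → seg 0, τ=1/2; S=-2+305/57·τ+0·τ²+-211/456·τ³=751/1216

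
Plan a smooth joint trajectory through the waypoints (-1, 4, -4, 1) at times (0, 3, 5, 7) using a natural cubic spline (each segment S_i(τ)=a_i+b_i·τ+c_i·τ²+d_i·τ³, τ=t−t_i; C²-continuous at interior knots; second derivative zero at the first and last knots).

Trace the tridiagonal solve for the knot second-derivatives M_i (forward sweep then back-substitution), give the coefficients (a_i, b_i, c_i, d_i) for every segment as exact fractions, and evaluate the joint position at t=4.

Δ: Δ0=5/3, Δ1=-4, Δ2=5/2
row 1: diag=10, rhs=-34; c'=1/5, d'=-17/5
row 2: denom=8−2·1/5=38/5; d'=(39−2·-17/5)/(38/5)=229/38
back: M2=229/38
back: M1=-17/5−1/5·229/38=-175/38
M: M0=0, M1=-175/38, M2=229/38, M3=0
seg 0: a=-1, c=M0/2=0, d=(M1−M0)/(6·3)=-175/684, b=Δ0−h0·(2M0+M1)/6=905/228
seg 1: a=4, c=M1/2=-175/76, d=(M2−M1)/(6·2)=101/114, b=Δ1−h1·(2M1+M2)/6=-335/114
seg 2: a=-4, c=M2/2=229/76, d=(M3−M2)/(6·2)=-229/456, b=Δ2−h2·(2M2+M3)/6=-173/114
t_q=4 → seg 1, τ=1; S=4+-335/114·τ+-175/76·τ²+101/114·τ³=-27/76

  seg 0: a=-1 b=905/228 c=0 d=-175/684
  seg 1: a=4 b=-335/114 c=-175/76 d=101/114
  seg 2: a=-4 b=-173/114 c=229/76 d=-229/456
S(4) = -27/76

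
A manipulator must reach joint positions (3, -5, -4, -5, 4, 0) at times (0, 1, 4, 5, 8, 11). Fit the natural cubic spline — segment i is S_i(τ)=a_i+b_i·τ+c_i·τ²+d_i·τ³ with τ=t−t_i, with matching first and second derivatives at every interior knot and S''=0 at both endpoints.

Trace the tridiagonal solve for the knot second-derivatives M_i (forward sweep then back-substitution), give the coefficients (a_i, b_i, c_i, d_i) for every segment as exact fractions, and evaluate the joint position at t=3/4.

Δ: Δ0=-8, Δ1=1/3, Δ2=-1, Δ3=3, Δ4=-4/3
row 1: diag=8, rhs=50; c'=3/8, d'=25/4
row 2: denom=8−3·3/8=55/8; d'=(-8−3·25/4)/(55/8)=-214/55
row 3: denom=8−1·8/55=432/55; d'=(24−1·-214/55)/(432/55)=767/216
row 4: denom=12−3·55/144=521/48; d'=(-26−3·767/216)/(521/48)=-5278/1563
back: M4=-5278/1563
back: M3=767/216−55/144·-5278/1563=2522/521
back: M2=-214/55−8/55·2522/521=-2394/521
back: M1=25/4−3/8·-2394/521=4154/521
M: M0=0, M1=4154/521, M2=-2394/521, M3=2522/521, M4=-5278/1563, M5=0
seg 0: a=3, c=M0/2=0, d=(M1−M0)/(6·1)=2077/1563, b=Δ0−h0·(2M0+M1)/6=-14581/1563
seg 1: a=-5, c=M1/2=2077/521, d=(M2−M1)/(6·3)=-3274/4689, b=Δ1−h1·(2M1+M2)/6=-8350/1563
seg 2: a=-4, c=M2/2=-1197/521, d=(M3−M2)/(6·1)=2458/1563, b=Δ2−h2·(2M2+M3)/6=-430/1563
seg 3: a=-5, c=M3/2=1261/521, d=(M4−M3)/(6·3)=-6422/14067, b=Δ3−h3·(2M3+M4)/6=-238/1563
seg 4: a=4, c=M4/2=-2639/1563, d=(M5−M4)/(6·3)=2639/14067, b=Δ4−h4·(2M4+M5)/6=3194/1563
t_q=3/4 → seg 0, τ=3/4; S=3+-14581/1563·τ+0·τ²+2077/1563·τ³=-114571/33344

  seg 0: a=3 b=-14581/1563 c=0 d=2077/1563
  seg 1: a=-5 b=-8350/1563 c=2077/521 d=-3274/4689
  seg 2: a=-4 b=-430/1563 c=-1197/521 d=2458/1563
  seg 3: a=-5 b=-238/1563 c=1261/521 d=-6422/14067
  seg 4: a=4 b=3194/1563 c=-2639/1563 d=2639/14067
S(3/4) = -114571/33344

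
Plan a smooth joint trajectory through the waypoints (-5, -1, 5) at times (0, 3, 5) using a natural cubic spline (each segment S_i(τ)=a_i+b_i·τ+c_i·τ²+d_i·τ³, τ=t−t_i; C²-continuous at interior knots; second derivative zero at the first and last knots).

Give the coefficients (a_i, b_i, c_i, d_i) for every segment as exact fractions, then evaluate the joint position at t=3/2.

Δ: Δ0=4/3, Δ1=3
row 1: diag=10, rhs=10; c'=1/5, d'=1
back: M1=1
M: M0=0, M1=1, M2=0
seg 0: a=-5, c=M0/2=0, d=(M1−M0)/(6·3)=1/18, b=Δ0−h0·(2M0+M1)/6=5/6
seg 1: a=-1, c=M1/2=1/2, d=(M2−M1)/(6·2)=-1/12, b=Δ1−h1·(2M1+M2)/6=7/3
t_q=3/2 → seg 0, τ=3/2; S=-5+5/6·τ+0·τ²+1/18·τ³=-57/16

  seg 0: a=-5 b=5/6 c=0 d=1/18
  seg 1: a=-1 b=7/3 c=1/2 d=-1/12
S(3/2) = -57/16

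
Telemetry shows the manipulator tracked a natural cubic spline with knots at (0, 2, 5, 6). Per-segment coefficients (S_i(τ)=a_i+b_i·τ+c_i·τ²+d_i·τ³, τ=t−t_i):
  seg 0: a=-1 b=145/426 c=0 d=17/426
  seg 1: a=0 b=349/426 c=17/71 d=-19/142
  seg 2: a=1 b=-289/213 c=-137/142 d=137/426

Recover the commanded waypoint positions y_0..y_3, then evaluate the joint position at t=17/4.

y_0=-1 y_1=0 y_2=1 y_3=-1
S(17/4) = 13917/9088

y_0 = S_0(0) = a_0 = -1
y_1 = S_1(0) = a_1 = 0
y_2 = S_2(0) = a_2 = 1
y_3 = S_2(1) = -1
t_q=17/4 is in segment 1 (τ=9/4); S_1(τ)=13917/9088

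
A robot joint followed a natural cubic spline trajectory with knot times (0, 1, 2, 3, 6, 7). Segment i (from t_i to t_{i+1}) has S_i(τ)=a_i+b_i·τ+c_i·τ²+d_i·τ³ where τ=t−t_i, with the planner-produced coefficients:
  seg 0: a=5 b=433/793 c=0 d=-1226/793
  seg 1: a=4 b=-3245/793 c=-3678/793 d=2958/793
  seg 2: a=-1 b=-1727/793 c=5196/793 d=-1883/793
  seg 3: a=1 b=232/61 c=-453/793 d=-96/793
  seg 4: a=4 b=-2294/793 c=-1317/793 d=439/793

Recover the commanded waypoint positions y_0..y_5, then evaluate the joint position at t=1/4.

y_0=5 y_1=4 y_2=-1 y_3=1 y_4=4 y_5=0
S(1/4) = 129731/25376

y_0 = S_0(0) = a_0 = 5
y_1 = S_1(0) = a_1 = 4
y_2 = S_2(0) = a_2 = -1
y_3 = S_3(0) = a_3 = 1
y_4 = S_4(0) = a_4 = 4
y_5 = S_4(1) = 0
t_q=1/4 is in segment 0 (τ=1/4); S_0(τ)=129731/25376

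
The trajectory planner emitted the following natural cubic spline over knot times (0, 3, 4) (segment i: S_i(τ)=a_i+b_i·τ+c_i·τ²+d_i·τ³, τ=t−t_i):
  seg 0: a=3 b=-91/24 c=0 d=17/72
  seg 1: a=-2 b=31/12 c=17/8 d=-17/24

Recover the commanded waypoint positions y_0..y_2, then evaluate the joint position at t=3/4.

y_0 = S_0(0) = a_0 = 3
y_1 = S_1(0) = a_1 = -2
y_2 = S_1(1) = 2
t_q=3/4 is in segment 0 (τ=3/4); S_0(τ)=131/512

y_0=3 y_1=-2 y_2=2
S(3/4) = 131/512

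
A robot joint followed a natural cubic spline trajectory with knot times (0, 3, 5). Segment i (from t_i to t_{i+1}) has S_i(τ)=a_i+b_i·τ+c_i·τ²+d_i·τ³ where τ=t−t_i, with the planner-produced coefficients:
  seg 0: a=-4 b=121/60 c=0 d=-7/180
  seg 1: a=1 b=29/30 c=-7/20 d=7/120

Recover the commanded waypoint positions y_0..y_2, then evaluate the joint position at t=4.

y_0=-4 y_1=1 y_2=2
S(4) = 67/40

y_0 = S_0(0) = a_0 = -4
y_1 = S_1(0) = a_1 = 1
y_2 = S_1(2) = 2
t_q=4 is in segment 1 (τ=1); S_1(τ)=67/40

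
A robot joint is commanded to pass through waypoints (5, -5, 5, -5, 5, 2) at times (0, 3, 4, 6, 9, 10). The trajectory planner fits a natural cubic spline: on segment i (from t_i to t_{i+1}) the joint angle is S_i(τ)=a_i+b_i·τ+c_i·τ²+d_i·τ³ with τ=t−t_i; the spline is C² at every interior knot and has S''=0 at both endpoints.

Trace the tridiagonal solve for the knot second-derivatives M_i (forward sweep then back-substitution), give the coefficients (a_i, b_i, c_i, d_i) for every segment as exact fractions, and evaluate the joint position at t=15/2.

  seg 0: a=5 b=-9913/1027 c=0 d=19469/27729
  seg 1: a=-5 b=9556/1027 c=19469/3081 d=-17327/3081
  seg 2: a=5 b=15625/3081 c=-32512/3081 d=16997/6162
  seg 3: a=-5 b=-319/79 c=18479/3081 d=-32726/27729
  seg 4: a=5 b=85/1027 c=-4749/1027 d=1583/1027
S(15/2) = -1587/1027

Δ: Δ0=-10/3, Δ1=10, Δ2=-5, Δ3=10/3, Δ4=-3
row 1: diag=8, rhs=80; c'=1/8, d'=10
row 2: denom=6−1·1/8=47/8; d'=(-90−1·10)/(47/8)=-800/47
row 3: denom=10−2·16/47=438/47; d'=(50−2·-800/47)/(438/47)=1975/219
row 4: denom=8−3·47/146=1027/146; d'=(-38−3·1975/219)/(1027/146)=-9498/1027
back: M4=-9498/1027
back: M3=1975/219−47/146·-9498/1027=36958/3081
back: M2=-800/47−16/47·36958/3081=-65024/3081
back: M1=10−1/8·-65024/3081=38938/3081
M: M0=0, M1=38938/3081, M2=-65024/3081, M3=36958/3081, M4=-9498/1027, M5=0
seg 0: a=5, c=M0/2=0, d=(M1−M0)/(6·3)=19469/27729, b=Δ0−h0·(2M0+M1)/6=-9913/1027
seg 1: a=-5, c=M1/2=19469/3081, d=(M2−M1)/(6·1)=-17327/3081, b=Δ1−h1·(2M1+M2)/6=9556/1027
seg 2: a=5, c=M2/2=-32512/3081, d=(M3−M2)/(6·2)=16997/6162, b=Δ2−h2·(2M2+M3)/6=15625/3081
seg 3: a=-5, c=M3/2=18479/3081, d=(M4−M3)/(6·3)=-32726/27729, b=Δ3−h3·(2M3+M4)/6=-319/79
seg 4: a=5, c=M4/2=-4749/1027, d=(M5−M4)/(6·1)=1583/1027, b=Δ4−h4·(2M4+M5)/6=85/1027
t_q=15/2 → seg 3, τ=3/2; S=-5+-319/79·τ+18479/3081·τ²+-32726/27729·τ³=-1587/1027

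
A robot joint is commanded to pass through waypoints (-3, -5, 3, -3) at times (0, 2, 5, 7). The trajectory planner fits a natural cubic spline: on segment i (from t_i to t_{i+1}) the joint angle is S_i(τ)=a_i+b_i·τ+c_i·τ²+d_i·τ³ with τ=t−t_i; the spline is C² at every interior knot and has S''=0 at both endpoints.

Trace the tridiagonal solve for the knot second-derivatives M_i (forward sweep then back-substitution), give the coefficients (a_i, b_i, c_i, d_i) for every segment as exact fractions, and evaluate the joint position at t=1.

  seg 0: a=-3 b=-85/39 c=0 d=23/78
  seg 1: a=-5 b=53/39 c=23/13 d=-4/9
  seg 2: a=3 b=-1/39 c=-29/13 d=29/78
S(1) = -127/26

Δ: Δ0=-1, Δ1=8/3, Δ2=-3
row 1: diag=10, rhs=22; c'=3/10, d'=11/5
row 2: denom=10−3·3/10=91/10; d'=(-34−3·11/5)/(91/10)=-58/13
back: M2=-58/13
back: M1=11/5−3/10·-58/13=46/13
M: M0=0, M1=46/13, M2=-58/13, M3=0
seg 0: a=-3, c=M0/2=0, d=(M1−M0)/(6·2)=23/78, b=Δ0−h0·(2M0+M1)/6=-85/39
seg 1: a=-5, c=M1/2=23/13, d=(M2−M1)/(6·3)=-4/9, b=Δ1−h1·(2M1+M2)/6=53/39
seg 2: a=3, c=M2/2=-29/13, d=(M3−M2)/(6·2)=29/78, b=Δ2−h2·(2M2+M3)/6=-1/39
t_q=1 → seg 0, τ=1; S=-3+-85/39·τ+0·τ²+23/78·τ³=-127/26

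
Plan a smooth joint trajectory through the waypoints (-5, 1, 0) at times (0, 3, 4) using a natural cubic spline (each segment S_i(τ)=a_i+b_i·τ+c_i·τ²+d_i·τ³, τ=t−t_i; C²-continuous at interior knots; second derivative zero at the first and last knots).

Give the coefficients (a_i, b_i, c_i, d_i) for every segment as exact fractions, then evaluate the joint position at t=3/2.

Δ: Δ0=2, Δ1=-1
row 1: diag=8, rhs=-18; c'=1/8, d'=-9/4
back: M1=-9/4
M: M0=0, M1=-9/4, M2=0
seg 0: a=-5, c=M0/2=0, d=(M1−M0)/(6·3)=-1/8, b=Δ0−h0·(2M0+M1)/6=25/8
seg 1: a=1, c=M1/2=-9/8, d=(M2−M1)/(6·1)=3/8, b=Δ1−h1·(2M1+M2)/6=-1/4
t_q=3/2 → seg 0, τ=3/2; S=-5+25/8·τ+0·τ²+-1/8·τ³=-47/64

  seg 0: a=-5 b=25/8 c=0 d=-1/8
  seg 1: a=1 b=-1/4 c=-9/8 d=3/8
S(3/2) = -47/64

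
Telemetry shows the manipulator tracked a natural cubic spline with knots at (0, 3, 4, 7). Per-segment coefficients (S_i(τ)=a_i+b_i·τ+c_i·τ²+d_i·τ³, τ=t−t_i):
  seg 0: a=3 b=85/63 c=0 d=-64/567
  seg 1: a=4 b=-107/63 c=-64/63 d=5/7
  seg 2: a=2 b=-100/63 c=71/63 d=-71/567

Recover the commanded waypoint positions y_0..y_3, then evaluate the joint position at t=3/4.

y_0 = S_0(0) = a_0 = 3
y_1 = S_1(0) = a_1 = 4
y_2 = S_2(0) = a_2 = 2
y_3 = S_2(3) = 4
t_q=3/4 is in segment 0 (τ=3/4); S_0(τ)=111/28

y_0=3 y_1=4 y_2=2 y_3=4
S(3/4) = 111/28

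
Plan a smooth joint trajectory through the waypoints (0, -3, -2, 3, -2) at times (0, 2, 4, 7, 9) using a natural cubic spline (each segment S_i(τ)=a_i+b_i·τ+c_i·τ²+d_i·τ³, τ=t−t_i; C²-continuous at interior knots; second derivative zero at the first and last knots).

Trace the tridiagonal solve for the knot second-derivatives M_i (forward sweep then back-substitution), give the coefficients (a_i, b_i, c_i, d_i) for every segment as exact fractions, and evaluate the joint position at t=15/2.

Δ: Δ0=-3/2, Δ1=1/2, Δ2=5/3, Δ3=-5/2
row 1: diag=8, rhs=12; c'=1/4, d'=3/2
row 2: denom=10−2·1/4=19/2; d'=(7−2·3/2)/(19/2)=8/19
row 3: denom=10−3·6/19=172/19; d'=(-25−3·8/19)/(172/19)=-499/172
back: M3=-499/172
back: M2=8/19−6/19·-499/172=115/86
back: M1=3/2−1/4·115/86=401/344
M: M0=0, M1=401/344, M2=115/86, M3=-499/172, M4=0
seg 0: a=0, c=M0/2=0, d=(M1−M0)/(6·2)=401/4128, b=Δ0−h0·(2M0+M1)/6=-1949/1032
seg 1: a=-3, c=M1/2=401/688, d=(M2−M1)/(6·2)=59/4128, b=Δ1−h1·(2M1+M2)/6=-373/516
seg 2: a=-2, c=M2/2=115/172, d=(M3−M2)/(6·3)=-81/344, b=Δ2−h2·(2M2+M3)/6=1837/1032
seg 3: a=3, c=M3/2=-499/344, d=(M4−M3)/(6·2)=499/2064, b=Δ3−h3·(2M3+M4)/6=-73/129
t_q=15/2 → seg 3, τ=1/2; S=3+-73/129·τ+-499/344·τ²+499/2064·τ³=13125/5504

  seg 0: a=0 b=-1949/1032 c=0 d=401/4128
  seg 1: a=-3 b=-373/516 c=401/688 d=59/4128
  seg 2: a=-2 b=1837/1032 c=115/172 d=-81/344
  seg 3: a=3 b=-73/129 c=-499/344 d=499/2064
S(15/2) = 13125/5504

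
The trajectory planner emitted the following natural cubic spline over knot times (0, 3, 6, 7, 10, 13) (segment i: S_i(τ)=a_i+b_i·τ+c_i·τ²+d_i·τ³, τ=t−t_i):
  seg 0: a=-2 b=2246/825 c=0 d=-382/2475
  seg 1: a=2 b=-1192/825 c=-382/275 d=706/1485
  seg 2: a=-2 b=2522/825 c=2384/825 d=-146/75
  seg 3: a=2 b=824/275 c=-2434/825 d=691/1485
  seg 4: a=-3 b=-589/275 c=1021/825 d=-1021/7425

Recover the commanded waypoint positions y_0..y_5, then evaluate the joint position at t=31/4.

y_0=-2 y_1=2 y_2=-2 y_3=2 y_4=-3 y_5=-2
S(31/4) = 48999/17600

y_0 = S_0(0) = a_0 = -2
y_1 = S_1(0) = a_1 = 2
y_2 = S_2(0) = a_2 = -2
y_3 = S_3(0) = a_3 = 2
y_4 = S_4(0) = a_4 = -3
y_5 = S_4(3) = -2
t_q=31/4 is in segment 3 (τ=3/4); S_3(τ)=48999/17600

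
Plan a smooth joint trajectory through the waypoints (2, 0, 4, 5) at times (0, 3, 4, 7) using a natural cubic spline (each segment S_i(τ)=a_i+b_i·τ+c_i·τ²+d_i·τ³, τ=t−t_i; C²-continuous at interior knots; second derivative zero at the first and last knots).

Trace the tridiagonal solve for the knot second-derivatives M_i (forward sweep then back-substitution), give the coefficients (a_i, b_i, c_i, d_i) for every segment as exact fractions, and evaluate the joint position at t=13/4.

  seg 0: a=2 b=-55/21 c=0 d=41/189
  seg 1: a=0 b=68/21 c=41/21 d=-25/21
  seg 2: a=4 b=25/7 c=-34/21 d=34/189
S(13/4) = 409/448

Δ: Δ0=-2/3, Δ1=4, Δ2=1/3
row 1: diag=8, rhs=28; c'=1/8, d'=7/2
row 2: denom=8−1·1/8=63/8; d'=(-22−1·7/2)/(63/8)=-68/21
back: M2=-68/21
back: M1=7/2−1/8·-68/21=82/21
M: M0=0, M1=82/21, M2=-68/21, M3=0
seg 0: a=2, c=M0/2=0, d=(M1−M0)/(6·3)=41/189, b=Δ0−h0·(2M0+M1)/6=-55/21
seg 1: a=0, c=M1/2=41/21, d=(M2−M1)/(6·1)=-25/21, b=Δ1−h1·(2M1+M2)/6=68/21
seg 2: a=4, c=M2/2=-34/21, d=(M3−M2)/(6·3)=34/189, b=Δ2−h2·(2M2+M3)/6=25/7
t_q=13/4 → seg 1, τ=1/4; S=0+68/21·τ+41/21·τ²+-25/21·τ³=409/448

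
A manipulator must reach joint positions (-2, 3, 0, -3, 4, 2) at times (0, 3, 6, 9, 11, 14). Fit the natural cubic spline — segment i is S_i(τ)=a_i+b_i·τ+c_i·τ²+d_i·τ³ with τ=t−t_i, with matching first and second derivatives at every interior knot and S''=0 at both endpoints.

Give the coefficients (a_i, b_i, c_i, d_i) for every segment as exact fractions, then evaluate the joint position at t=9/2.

  seg 0: a=-2 b=373/165 c=0 d=-98/1485
  seg 1: a=3 b=79/165 c=-98/165 d=10/297
  seg 2: a=0 b=-359/165 c=-16/55 d=338/1485
  seg 3: a=-3 b=367/165 c=58/33 d=-739/1320
  seg 4: a=4 b=279/110 c=-1057/660 d=1057/5940
S(9/2) = 549/220

Δ: Δ0=5/3, Δ1=-1, Δ2=-1, Δ3=7/2, Δ4=-2/3
row 1: diag=12, rhs=-16; c'=1/4, d'=-4/3
row 2: denom=12−3·1/4=45/4; d'=(0−3·-4/3)/(45/4)=16/45
row 3: denom=10−3·4/15=46/5; d'=(27−3·16/45)/(46/5)=389/138
row 4: denom=10−2·5/23=220/23; d'=(-25−2·389/138)/(220/23)=-1057/330
back: M4=-1057/330
back: M3=389/138−5/23·-1057/330=116/33
back: M2=16/45−4/15·116/33=-32/55
back: M1=-4/3−1/4·-32/55=-196/165
M: M0=0, M1=-196/165, M2=-32/55, M3=116/33, M4=-1057/330, M5=0
seg 0: a=-2, c=M0/2=0, d=(M1−M0)/(6·3)=-98/1485, b=Δ0−h0·(2M0+M1)/6=373/165
seg 1: a=3, c=M1/2=-98/165, d=(M2−M1)/(6·3)=10/297, b=Δ1−h1·(2M1+M2)/6=79/165
seg 2: a=0, c=M2/2=-16/55, d=(M3−M2)/(6·3)=338/1485, b=Δ2−h2·(2M2+M3)/6=-359/165
seg 3: a=-3, c=M3/2=58/33, d=(M4−M3)/(6·2)=-739/1320, b=Δ3−h3·(2M3+M4)/6=367/165
seg 4: a=4, c=M4/2=-1057/660, d=(M5−M4)/(6·3)=1057/5940, b=Δ4−h4·(2M4+M5)/6=279/110
t_q=9/2 → seg 1, τ=3/2; S=3+79/165·τ+-98/165·τ²+10/297·τ³=549/220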